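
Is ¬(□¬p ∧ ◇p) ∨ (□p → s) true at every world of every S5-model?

Valid in S5

Tableau for the negation ¬(¬(□¬p ∧ ◇p) ∨ (□p → s)):
1. ¬(¬(□¬p ∧ ◇p) ∨ (□p → s)), u
2. □¬p ∧ ◇p, u
3. ¬(□p → s), u
4. □¬p, u
5. ◇p, u
6. □p, u
7. ¬s, u
8. ¬p, u
9. p, u
Accessibility: uRu
Branch closes: p and ¬p both at u.
All branches of the negation close; one closing branch shown above.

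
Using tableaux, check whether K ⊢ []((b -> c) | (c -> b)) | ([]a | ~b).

Tableau for the negation ~([]((b -> c) | (c -> b)) | ([]a | ~b)):
1. ~([]((b -> c) | (c -> b)) | ([]a | ~b)), u
2. ~[]((b -> c) | (c -> b)), u
3. ~([]a | ~b), u
4. ~[]a, u
5. b, u
6. ~((b -> c) | (c -> b)), v
7. ~(b -> c), v
8. ~(c -> b), v
9. b, v
10. ~c, v
11. c, v
12. ~b, v
Accessibility: uRv
Branch closes: c and ~c both at v.
All branches of the negation close; one closing branch shown above.

Valid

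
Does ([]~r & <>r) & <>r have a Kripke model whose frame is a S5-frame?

Unsatisfiable

1. ([]~r & <>r) & <>r, 0
2. []~r & <>r, 0
3. <>r, 0
4. []~r, 0
5. ~r, 0
6. r, 1
7. ~r, 1
Accessibility: 0R0, 0R1, 1R0, 1R1
Branch closes: r and ~r both at 1.
Every branch closes; the branch above is one of them.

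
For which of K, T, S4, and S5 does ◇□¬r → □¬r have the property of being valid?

S5

S4-tableau for the negation ¬(◇□¬r → □¬r):
1. ¬(◇□¬r → □¬r), w0
2. ◇□¬r, w0   [¬→-rule on 1]
3. ¬□¬r, w0   [¬→-rule on 1]
4. □¬r, w1   [◇-rule on 2: fresh world w1, w0Rw1]
5. ¬r, w1   [□-rule on 4 via w1Rw1]
6. r, w2   [¬□-rule on 3: fresh world w2, w0Rw2]
Accessibility: w0Rw0, w0Rw1, w0Rw2, w1Rw1, w2Rw2
Complete open branch: countermodel on an S4-frame, so not valid in S4, nor in K, T (the same frame is also a K-frame and a T-frame).
S5-tableau for the negation ¬(◇□¬r → □¬r):
1. ¬(◇□¬r → □¬r), w0
2. ◇□¬r, w0   [¬→-rule on 1]
3. ¬□¬r, w0   [¬→-rule on 1]
4. □¬r, w1   [◇-rule on 2: fresh world w1, w0Rw1]
5. ¬r, w0   [□-rule on 4 via w1Rw0]
6. ¬r, w1   [□-rule on 4 via w1Rw1]
7. r, w2   [¬□-rule on 3: fresh world w2, w0Rw2]
8. ¬r, w2   [□-rule on 4 via w1Rw2]
Accessibility: w0Rw0, w0Rw1, w0Rw2, w1Rw0, w1Rw1, w1Rw2, w2Rw0, w2Rw1, w2Rw2
Branch closes: r and ¬r both at w2.
Every branch closes (one shown): valid in S5.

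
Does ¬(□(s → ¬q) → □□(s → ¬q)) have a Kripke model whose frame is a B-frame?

1. ¬(□(s → ¬q) → □□(s → ¬q)), u
2. □(s → ¬q), u
3. ¬□□(s → ¬q), u
4. s → ¬q, u
5. ¬q, u
6. ¬□(s → ¬q), v
7. s → ¬q, v
8. ¬q, v
9. ¬(s → ¬q), w
10. s, w
11. q, w
Accessibility: uRu, uRv, vRu, vRv, vRw, wRv, wRw

Satisfiable (open branch found)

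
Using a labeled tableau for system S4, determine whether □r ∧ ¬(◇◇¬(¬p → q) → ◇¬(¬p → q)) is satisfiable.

1. □r ∧ ¬(◇◇¬(¬p → q) → ◇¬(¬p → q)), w0
2. □r, w0   [∧-rule on 1]
3. ¬(◇◇¬(¬p → q) → ◇¬(¬p → q)), w0   [∧-rule on 1]
4. ◇◇¬(¬p → q), w0   [¬→-rule on 3]
5. ¬◇¬(¬p → q), w0   [¬→-rule on 3]
6. r, w0   [□-rule on 2 via w0Rw0]
7. ¬p → q, w0   [¬◇-rule on 5 via w0Rw0]
8. q, w0   [→-rule on 7 (branches; this branch)]
9. ◇¬(¬p → q), w1   [◇-rule on 4: fresh world w1, w0Rw1]
10. r, w1   [□-rule on 2 via w0Rw1]
11. ¬p → q, w1   [¬◇-rule on 5 via w0Rw1]
12. q, w1   [→-rule on 11 (branches; this branch)]
13. ¬(¬p → q), w2   [◇-rule on 9: fresh world w2, w1Rw2]
14. ¬p, w2   [¬→-rule on 13]
15. ¬q, w2   [¬→-rule on 13]
16. r, w2   [□-rule on 2 via w0Rw2]
17. ¬p → q, w2   [¬◇-rule on 5 via w0Rw2]
18. q, w2   [→-rule on 17 (branches; this branch)]
Accessibility: w0Rw0, w0Rw1, w0Rw2, w1Rw1, w1Rw2, w2Rw2
Branch closes: q and ¬q both at w2.
Every branch closes; the branch above is one of them.

No, unsatisfiable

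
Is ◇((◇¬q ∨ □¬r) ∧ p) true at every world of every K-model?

No, not valid

Tableau for the negation ¬◇((◇¬q ∨ □¬r) ∧ p):
1. ¬◇((◇¬q ∨ □¬r) ∧ p), u
The negation has an open branch (countermodel exists).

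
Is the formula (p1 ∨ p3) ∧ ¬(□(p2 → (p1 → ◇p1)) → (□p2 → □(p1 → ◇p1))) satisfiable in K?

1. (p1 ∨ p3) ∧ ¬(□(p2 → (p1 → ◇p1)) → (□p2 → □(p1 → ◇p1))), u
2. p1 ∨ p3, u   [∧-rule on 1]
3. ¬(□(p2 → (p1 → ◇p1)) → (□p2 → □(p1 → ◇p1))), u   [∧-rule on 1]
4. □(p2 → (p1 → ◇p1)), u   [¬→-rule on 3]
5. ¬(□p2 → □(p1 → ◇p1)), u   [¬→-rule on 3]
6. □p2, u   [¬→-rule on 5]
7. ¬□(p1 → ◇p1), u   [¬→-rule on 5]
8. p3, u   [∨-rule on 2 (branches; this branch)]
9. ¬(p1 → ◇p1), v   [¬□-rule on 7: fresh world v, uRv]
10. p1, v   [¬→-rule on 9]
11. ¬◇p1, v   [¬→-rule on 9]
12. p2 → (p1 → ◇p1), v   [□-rule on 4 via uRv]
13. p2, v   [□-rule on 6 via uRv]
14. p1 → ◇p1, v   [→-rule on 12 (branches; this branch)]
15. ◇p1, v   [→-rule on 14 (branches; this branch)]
16. p1, w   [◇-rule on 15: fresh world w, vRw]
17. ¬p1, w   [¬◇-rule on 11 via vRw]
Accessibility: uRv, vRw
Branch closes: p1 and ¬p1 both at w.
(One branch shown.) All branches close.

Unsatisfiable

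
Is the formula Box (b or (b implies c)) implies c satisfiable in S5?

Satisfiable (open branch found)

1. Box (b or (b implies c)) implies c, u
2. c, u
Accessibility: uRu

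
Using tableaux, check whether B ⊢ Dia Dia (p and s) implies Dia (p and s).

Not valid

Tableau for the negation not (Dia Dia (p and s) implies Dia (p and s)):
1. not (Dia Dia (p and s) implies Dia (p and s)), 0
2. Dia Dia (p and s), 0
3. not Dia (p and s), 0
4. not (p and s), 0
5. not s, 0
6. Dia (p and s), 1
7. not (p and s), 1
8. not s, 1
9. p and s, 2
10. p, 2
11. s, 2
Accessibility: 0R0, 0R1, 1R0, 1R1, 1R2, 2R1, 2R2
The negation has an open branch (countermodel exists).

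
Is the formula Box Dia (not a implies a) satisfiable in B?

Satisfiable

1. Box Dia (not a implies a), 0
2. Dia (not a implies a), 0
3. not a implies a, 1
4. Dia (not a implies a), 1
5. a, 1
6. not a implies a, 2
7. a, 2
Accessibility: 0R0, 0R1, 1R0, 1R1, 1R2, 2R1, 2R2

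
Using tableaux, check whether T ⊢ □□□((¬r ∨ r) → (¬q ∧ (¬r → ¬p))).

Tableau for the negation ¬□□□((¬r ∨ r) → (¬q ∧ (¬r → ¬p))):
1. ¬□□□((¬r ∨ r) → (¬q ∧ (¬r → ¬p))), u
2. ¬□□((¬r ∨ r) → (¬q ∧ (¬r → ¬p))), v
3. ¬□((¬r ∨ r) → (¬q ∧ (¬r → ¬p))), w
4. ¬((¬r ∨ r) → (¬q ∧ (¬r → ¬p))), x
5. ¬r ∨ r, x
6. ¬(¬q ∧ (¬r → ¬p)), x
7. r, x
8. q, x
Accessibility: uRu, uRv, vRv, vRw, wRw, wRx, xRx
The negation has an open branch (countermodel exists).

Not valid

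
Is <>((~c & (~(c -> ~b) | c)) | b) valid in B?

Tableau for the negation ~<>((~c & (~(c -> ~b) | c)) | b):
1. ~<>((~c & (~(c -> ~b) | c)) | b), 0
2. ~((~c & (~(c -> ~b) | c)) | b), 0
3. ~(~c & (~(c -> ~b) | c)), 0
4. ~b, 0
5. ~(~(c -> ~b) | c), 0
6. c -> ~b, 0
7. ~c, 0
Accessibility: 0R0
The negation has an open branch (countermodel exists).

Invalid (countermodel exists)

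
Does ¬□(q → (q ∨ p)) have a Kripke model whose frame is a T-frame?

Unsatisfiable (every branch closes)

1. ¬□(q → (q ∨ p)), w0
2. ¬(q → (q ∨ p)), w1
3. q, w1
4. ¬(q ∨ p), w1
5. ¬q, w1
6. ¬p, w1
Accessibility: w0Rw0, w0Rw1, w1Rw1
Branch closes: q and ¬q both at w1.
All branches of the tableau close; one closing branch shown above.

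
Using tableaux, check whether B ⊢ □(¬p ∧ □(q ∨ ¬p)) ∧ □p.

Tableau for the negation ¬(□(¬p ∧ □(q ∨ ¬p)) ∧ □p):
1. ¬(□(¬p ∧ □(q ∨ ¬p)) ∧ □p), w0
2. ¬□p, w0
3. ¬p, w1
Accessibility: w0Rw0, w0Rw1, w1Rw0, w1Rw1
The negation has an open branch (countermodel exists).

Invalid (countermodel exists)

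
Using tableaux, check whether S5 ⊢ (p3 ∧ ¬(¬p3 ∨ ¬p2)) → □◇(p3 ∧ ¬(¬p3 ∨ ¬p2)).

Tableau for the negation ¬((p3 ∧ ¬(¬p3 ∨ ¬p2)) → □◇(p3 ∧ ¬(¬p3 ∨ ¬p2))):
1. ¬((p3 ∧ ¬(¬p3 ∨ ¬p2)) → □◇(p3 ∧ ¬(¬p3 ∨ ¬p2))), w0
2. p3 ∧ ¬(¬p3 ∨ ¬p2), w0
3. ¬□◇(p3 ∧ ¬(¬p3 ∨ ¬p2)), w0
4. p3, w0
5. ¬(¬p3 ∨ ¬p2), w0
6. p2, w0
7. ¬◇(p3 ∧ ¬(¬p3 ∨ ¬p2)), w1
8. ¬(p3 ∧ ¬(¬p3 ∨ ¬p2)), w0
9. ¬(p3 ∧ ¬(¬p3 ∨ ¬p2)), w1
10. ¬p3 ∨ ¬p2, w0
11. ¬p3 ∨ ¬p2, w1
12. ¬p2, w0
Accessibility: w0Rw0, w0Rw1, w1Rw0, w1Rw1
Branch closes: p2 and ¬p2 both at w0.
Every branch of the negation's tableau closes; the branch above is one of them.

Valid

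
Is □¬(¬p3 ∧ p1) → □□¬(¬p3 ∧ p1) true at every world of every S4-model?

Valid in S4

Tableau for the negation ¬(□¬(¬p3 ∧ p1) → □□¬(¬p3 ∧ p1)):
1. ¬(□¬(¬p3 ∧ p1) → □□¬(¬p3 ∧ p1)), 0
2. □¬(¬p3 ∧ p1), 0
3. ¬□□¬(¬p3 ∧ p1), 0
4. ¬(¬p3 ∧ p1), 0
5. ¬p1, 0
6. ¬□¬(¬p3 ∧ p1), 1
7. ¬(¬p3 ∧ p1), 1
8. ¬p1, 1
9. ¬p3 ∧ p1, 2
10. ¬p3, 2
11. p1, 2
12. ¬(¬p3 ∧ p1), 2
13. ¬p1, 2
Accessibility: 0R0, 0R1, 0R2, 1R1, 1R2, 2R2
Branch closes: p1 and ¬p1 both at 2.
All branches of the negation close; one closing branch shown above.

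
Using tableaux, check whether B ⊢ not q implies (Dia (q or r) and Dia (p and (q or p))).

No, not valid

Tableau for the negation not (not q implies (Dia (q or r) and Dia (p and (q or p)))):
1. not (not q implies (Dia (q or r) and Dia (p and (q or p)))), w0
2. not q, w0
3. not (Dia (q or r) and Dia (p and (q or p))), w0
4. not Dia (p and (q or p)), w0
5. not (p and (q or p)), w0
6. not (q or p), w0
7. not p, w0
Accessibility: w0Rw0
The negation has an open branch (countermodel exists).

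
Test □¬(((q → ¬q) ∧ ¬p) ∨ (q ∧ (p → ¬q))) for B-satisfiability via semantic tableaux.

1. □¬(((q → ¬q) ∧ ¬p) ∨ (q ∧ (p → ¬q))), w0
2. ¬(((q → ¬q) ∧ ¬p) ∨ (q ∧ (p → ¬q))), w0
3. ¬((q → ¬q) ∧ ¬p), w0
4. ¬(q ∧ (p → ¬q)), w0
5. p, w0
6. ¬(p → ¬q), w0
7. q, w0
Accessibility: w0Rw0

Yes, satisfiable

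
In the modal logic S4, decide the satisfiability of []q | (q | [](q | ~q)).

Satisfiable (open branch found)

1. []q | (q | [](q | ~q)), w0
2. q | [](q | ~q), w0   [|-rule on 1 (branches; this branch)]
3. [](q | ~q), w0   [|-rule on 2 (branches; this branch)]
4. q | ~q, w0   [[]-rule on 3 via w0Rw0]
5. ~q, w0   [|-rule on 4 (branches; this branch)]
Accessibility: w0Rw0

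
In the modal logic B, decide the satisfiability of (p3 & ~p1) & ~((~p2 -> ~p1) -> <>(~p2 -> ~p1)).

1. (p3 & ~p1) & ~((~p2 -> ~p1) -> <>(~p2 -> ~p1)), 0
2. p3 & ~p1, 0
3. ~((~p2 -> ~p1) -> <>(~p2 -> ~p1)), 0
4. p3, 0
5. ~p1, 0
6. ~p2 -> ~p1, 0
7. ~<>(~p2 -> ~p1), 0
8. ~(~p2 -> ~p1), 0
9. ~p2, 0
10. p1, 0
Accessibility: 0R0
Branch closes: p1 and ~p1 both at 0.
Every branch closes; the branch above is one of them.

No, unsatisfiable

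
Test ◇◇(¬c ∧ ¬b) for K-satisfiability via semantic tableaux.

Satisfiable (open branch found)

1. ◇◇(¬c ∧ ¬b), w0
2. ◇(¬c ∧ ¬b), w1
3. ¬c ∧ ¬b, w2
4. ¬c, w2
5. ¬b, w2
Accessibility: w0Rw1, w1Rw2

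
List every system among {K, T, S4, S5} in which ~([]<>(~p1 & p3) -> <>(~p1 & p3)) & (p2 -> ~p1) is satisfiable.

K

K-tableau for the formula:
1. ~([]<>(~p1 & p3) -> <>(~p1 & p3)) & (p2 -> ~p1), u
2. ~([]<>(~p1 & p3) -> <>(~p1 & p3)), u
3. p2 -> ~p1, u
4. []<>(~p1 & p3), u
5. ~<>(~p1 & p3), u
6. ~p1, u
Complete open branch: satisfiable in K.
T-tableau for the formula:
1. ~([]<>(~p1 & p3) -> <>(~p1 & p3)) & (p2 -> ~p1), u
2. ~([]<>(~p1 & p3) -> <>(~p1 & p3)), u
3. p2 -> ~p1, u
4. []<>(~p1 & p3), u
5. ~<>(~p1 & p3), u
6. <>(~p1 & p3), u
7. ~(~p1 & p3), u
8. ~p1, u
9. ~p3, u
10. ~p1 & p3, v
11. ~p1, v
12. p3, v
13. <>(~p1 & p3), v
14. ~(~p1 & p3), v
15. ~p3, v
Accessibility: uRu, uRv, vRv
Branch closes: p3 and ~p3 both at v.
Every branch closes (one shown): unsatisfiable in T, hence also in S4, S5 (every S4/S5-frame is a T-frame).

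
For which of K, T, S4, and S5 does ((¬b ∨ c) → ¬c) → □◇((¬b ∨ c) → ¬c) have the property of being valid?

S4-tableau for the negation ¬(((¬b ∨ c) → ¬c) → □◇((¬b ∨ c) → ¬c)):
1. ¬(((¬b ∨ c) → ¬c) → □◇((¬b ∨ c) → ¬c)), u
2. (¬b ∨ c) → ¬c, u
3. ¬□◇((¬b ∨ c) → ¬c), u
4. ¬c, u
5. ¬◇((¬b ∨ c) → ¬c), v
6. ¬((¬b ∨ c) → ¬c), v
7. ¬b ∨ c, v
8. c, v
Accessibility: uRu, uRv, vRv
Complete open branch: countermodel on an S4-frame, so not valid in S4, nor in K, T (the same frame is also a K-frame and a T-frame).
S5-tableau for the negation ¬(((¬b ∨ c) → ¬c) → □◇((¬b ∨ c) → ¬c)):
1. ¬(((¬b ∨ c) → ¬c) → □◇((¬b ∨ c) → ¬c)), u
2. (¬b ∨ c) → ¬c, u
3. ¬□◇((¬b ∨ c) → ¬c), u
4. ¬(¬b ∨ c), u
5. b, u
6. ¬c, u
7. ¬◇((¬b ∨ c) → ¬c), v
8. ¬((¬b ∨ c) → ¬c), u
9. ¬b ∨ c, u
10. c, u
Accessibility: uRu, uRv, vRu, vRv
Branch closes: c and ¬c both at u.
Every branch closes (one shown): valid in S5.

S5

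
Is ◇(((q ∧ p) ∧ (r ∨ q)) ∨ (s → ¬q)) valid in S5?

Tableau for the negation ¬◇(((q ∧ p) ∧ (r ∨ q)) ∨ (s → ¬q)):
1. ¬◇(((q ∧ p) ∧ (r ∨ q)) ∨ (s → ¬q)), w0
2. ¬(((q ∧ p) ∧ (r ∨ q)) ∨ (s → ¬q)), w0   [¬◇-rule on 1 via w0Rw0]
3. ¬((q ∧ p) ∧ (r ∨ q)), w0   [¬∨-rule on 2]
4. ¬(s → ¬q), w0   [¬∨-rule on 2]
5. s, w0   [¬→-rule on 4]
6. q, w0   [¬→-rule on 4]
7. ¬(q ∧ p), w0   [¬∧-rule on 3 (branches; this branch)]
8. ¬p, w0   [¬∧-rule on 7 (branches; this branch)]
Accessibility: w0Rw0
The negation has an open branch (countermodel exists).

Not valid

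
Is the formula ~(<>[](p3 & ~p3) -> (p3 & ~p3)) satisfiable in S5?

Unsatisfiable (every branch closes)

1. ~(<>[](p3 & ~p3) -> (p3 & ~p3)), u
2. <>[](p3 & ~p3), u
3. ~(p3 & ~p3), u
4. p3, u
5. [](p3 & ~p3), v
6. p3 & ~p3, u
7. ~p3, u
Accessibility: uRu, uRv, vRu, vRv
Branch closes: p3 and ~p3 both at u.
Every branch closes; the branch above is one of them.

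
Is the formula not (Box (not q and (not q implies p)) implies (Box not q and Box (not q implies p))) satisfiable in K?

1. not (Box (not q and (not q implies p)) implies (Box not q and Box (not q implies p))), w0
2. Box (not q and (not q implies p)), w0
3. not (Box not q and Box (not q implies p)), w0
4. not Box (not q implies p), w0
5. not (not q implies p), w1
6. not q, w1
7. not p, w1
8. not q and (not q implies p), w1
9. not q implies p, w1
10. p, w1
Accessibility: w0Rw1
Branch closes: p and not p both at w1.
All branches of the tableau close; one closing branch shown above.

No, unsatisfiable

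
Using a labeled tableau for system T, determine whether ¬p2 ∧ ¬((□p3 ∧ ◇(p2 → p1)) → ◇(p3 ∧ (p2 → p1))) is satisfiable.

1. ¬p2 ∧ ¬((□p3 ∧ ◇(p2 → p1)) → ◇(p3 ∧ (p2 → p1))), w0
2. ¬p2, w0
3. ¬((□p3 ∧ ◇(p2 → p1)) → ◇(p3 ∧ (p2 → p1))), w0
4. □p3 ∧ ◇(p2 → p1), w0
5. ¬◇(p3 ∧ (p2 → p1)), w0
6. □p3, w0
7. ◇(p2 → p1), w0
8. ¬(p3 ∧ (p2 → p1)), w0
9. p3, w0
10. ¬(p2 → p1), w0
11. p2, w0
12. ¬p1, w0
Accessibility: w0Rw0
Branch closes: p2 and ¬p2 both at w0.
Every branch closes; the branch above is one of them.

Unsatisfiable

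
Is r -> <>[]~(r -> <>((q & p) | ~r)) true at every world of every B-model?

Tableau for the negation ~(r -> <>[]~(r -> <>((q & p) | ~r))):
1. ~(r -> <>[]~(r -> <>((q & p) | ~r))), w0
2. r, w0
3. ~<>[]~(r -> <>((q & p) | ~r)), w0
4. ~[]~(r -> <>((q & p) | ~r)), w0
5. r -> <>((q & p) | ~r), w1
6. ~[]~(r -> <>((q & p) | ~r)), w1
7. <>((q & p) | ~r), w1
8. r -> <>((q & p) | ~r), w2
9. <>((q & p) | ~r), w2
10. (q & p) | ~r, w3
11. ~r, w3
12. (q & p) | ~r, w4
13. ~r, w4
Accessibility: w0Rw0, w0Rw1, w1Rw0, w1Rw1, w1Rw2, w1Rw3, w2Rw1, w2Rw2, w2Rw4, w3Rw1, w3Rw3, w4Rw2, w4Rw4
The negation has an open branch (countermodel exists).

No, not valid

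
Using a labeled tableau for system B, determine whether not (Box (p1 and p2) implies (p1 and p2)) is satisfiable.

Unsatisfiable

1. not (Box (p1 and p2) implies (p1 and p2)), w0
2. Box (p1 and p2), w0
3. not (p1 and p2), w0
4. p1 and p2, w0
5. p1, w0
6. p2, w0
7. not p2, w0
Accessibility: w0Rw0
Branch closes: p2 and not p2 both at w0.
(One branch shown.) All branches close.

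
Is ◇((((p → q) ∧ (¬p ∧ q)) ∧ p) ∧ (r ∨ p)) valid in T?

Tableau for the negation ¬◇((((p → q) ∧ (¬p ∧ q)) ∧ p) ∧ (r ∨ p)):
1. ¬◇((((p → q) ∧ (¬p ∧ q)) ∧ p) ∧ (r ∨ p)), 0
2. ¬((((p → q) ∧ (¬p ∧ q)) ∧ p) ∧ (r ∨ p)), 0
3. ¬(r ∨ p), 0
4. ¬r, 0
5. ¬p, 0
Accessibility: 0R0
The negation has an open branch (countermodel exists).

Not valid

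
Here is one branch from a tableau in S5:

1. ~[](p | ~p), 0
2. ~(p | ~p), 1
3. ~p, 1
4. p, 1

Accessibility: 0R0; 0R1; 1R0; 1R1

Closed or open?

Yes, closed

Both p and ~p appear at 1.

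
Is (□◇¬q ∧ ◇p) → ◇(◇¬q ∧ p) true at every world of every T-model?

Valid

Tableau for the negation ¬((□◇¬q ∧ ◇p) → ◇(◇¬q ∧ p)):
1. ¬((□◇¬q ∧ ◇p) → ◇(◇¬q ∧ p)), w0
2. □◇¬q ∧ ◇p, w0
3. ¬◇(◇¬q ∧ p), w0
4. □◇¬q, w0
5. ◇p, w0
6. ¬(◇¬q ∧ p), w0
7. ◇¬q, w0
8. ¬p, w0
9. p, w1
10. ¬(◇¬q ∧ p), w1
11. ◇¬q, w1
12. ¬◇¬q, w1
13. q, w1
14. ¬q, w2
15. ¬(◇¬q ∧ p), w2
16. ◇¬q, w2
17. ¬p, w2
18. ¬q, w3
19. q, w3
Accessibility: w0Rw0, w0Rw1, w0Rw2, w1Rw1, w1Rw3, w2Rw2, w3Rw3
Branch closes: q and ¬q both at w3.
Every branch of the negation's tableau closes; the branch above is one of them.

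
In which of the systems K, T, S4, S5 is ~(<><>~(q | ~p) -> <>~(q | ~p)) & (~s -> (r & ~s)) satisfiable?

S4-tableau for the formula:
1. ~(<><>~(q | ~p) -> <>~(q | ~p)) & (~s -> (r & ~s)), 0
2. ~(<><>~(q | ~p) -> <>~(q | ~p)), 0   [&-rule on 1]
3. ~s -> (r & ~s), 0   [&-rule on 1]
4. <><>~(q | ~p), 0   [~->-rule on 2]
5. ~<>~(q | ~p), 0   [~->-rule on 2]
6. q | ~p, 0   [~<>-rule on 5 via 0R0]
7. r & ~s, 0   [->-rule on 3 (branches; this branch)]
8. r, 0   [&-rule on 7]
9. ~s, 0   [&-rule on 7]
10. ~p, 0   [|-rule on 6 (branches; this branch)]
11. <>~(q | ~p), 1   [<>-rule on 4: fresh world 1, 0R1]
12. q | ~p, 1   [~<>-rule on 5 via 0R1]
13. ~p, 1   [|-rule on 12 (branches; this branch)]
14. ~(q | ~p), 2   [<>-rule on 11: fresh world 2, 1R2]
15. ~q, 2   [~|-rule on 14]
16. p, 2   [~|-rule on 14]
17. q | ~p, 2   [~<>-rule on 5 via 0R2]
18. ~p, 2   [|-rule on 17 (branches; this branch)]
Accessibility: 0R0, 0R1, 0R2, 1R1, 1R2, 2R2
Branch closes: p and ~p both at 2.
Every branch closes (one shown): unsatisfiable in S4, hence also in S5 (every S5-frame is an S4-frame).
T-tableau for the formula:
1. ~(<><>~(q | ~p) -> <>~(q | ~p)) & (~s -> (r & ~s)), 0
2. ~(<><>~(q | ~p) -> <>~(q | ~p)), 0   [&-rule on 1]
3. ~s -> (r & ~s), 0   [&-rule on 1]
4. <><>~(q | ~p), 0   [~->-rule on 2]
5. ~<>~(q | ~p), 0   [~->-rule on 2]
6. q | ~p, 0   [~<>-rule on 5 via 0R0]
7. r & ~s, 0   [->-rule on 3 (branches; this branch)]
8. r, 0   [&-rule on 7]
9. ~s, 0   [&-rule on 7]
10. ~p, 0   [|-rule on 6 (branches; this branch)]
11. <>~(q | ~p), 1   [<>-rule on 4: fresh world 1, 0R1]
12. q | ~p, 1   [~<>-rule on 5 via 0R1]
13. ~p, 1   [|-rule on 12 (branches; this branch)]
14. ~(q | ~p), 2   [<>-rule on 11: fresh world 2, 1R2]
15. ~q, 2   [~|-rule on 14]
16. p, 2   [~|-rule on 14]
Accessibility: 0R0, 0R1, 1R1, 1R2, 2R2
Complete open branch: satisfiable in T, hence also in K (this T-model is also a K-model).

K, T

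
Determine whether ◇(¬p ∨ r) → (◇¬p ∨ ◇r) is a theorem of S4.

Tableau for the negation ¬(◇(¬p ∨ r) → (◇¬p ∨ ◇r)):
1. ¬(◇(¬p ∨ r) → (◇¬p ∨ ◇r)), u
2. ◇(¬p ∨ r), u   [¬→-rule on 1]
3. ¬(◇¬p ∨ ◇r), u   [¬→-rule on 1]
4. ¬◇¬p, u   [¬∨-rule on 3]
5. ¬◇r, u   [¬∨-rule on 3]
6. p, u   [¬◇-rule on 4 via uRu]
7. ¬r, u   [¬◇-rule on 5 via uRu]
8. ¬p ∨ r, v   [◇-rule on 2: fresh world v, uRv]
9. p, v   [¬◇-rule on 4 via uRv]
10. ¬r, v   [¬◇-rule on 5 via uRv]
11. r, v   [∨-rule on 8 (branches; this branch)]
Accessibility: uRu, uRv, vRv
Branch closes: r and ¬r both at v.
All branches of the negation close; one closing branch shown above.

Yes, valid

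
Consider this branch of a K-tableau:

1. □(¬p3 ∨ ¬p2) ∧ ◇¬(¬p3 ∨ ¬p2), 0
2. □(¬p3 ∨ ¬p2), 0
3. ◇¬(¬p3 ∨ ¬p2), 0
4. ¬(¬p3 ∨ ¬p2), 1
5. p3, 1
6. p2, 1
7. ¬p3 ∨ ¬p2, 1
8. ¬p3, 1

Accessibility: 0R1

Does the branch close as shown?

Yes, closed

Both p3 and ¬p3 appear at 1.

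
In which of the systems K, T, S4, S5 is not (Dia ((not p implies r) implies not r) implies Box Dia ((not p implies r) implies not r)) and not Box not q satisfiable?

K, T, S4

S5-tableau for the formula:
1. not (Dia ((not p implies r) implies not r) implies Box Dia ((not p implies r) implies not r)) and not Box not q, 0
2. not (Dia ((not p implies r) implies not r) implies Box Dia ((not p implies r) implies not r)), 0   [and-rule on 1]
3. not Box not q, 0   [and-rule on 1]
4. Dia ((not p implies r) implies not r), 0   [neg-implies-rule on 2]
5. not Box Dia ((not p implies r) implies not r), 0   [neg-implies-rule on 2]
6. q, 1   [neg-Box-rule on 3: fresh world 1, 0R1]
7. (not p implies r) implies not r, 2   [Dia-rule on 4: fresh world 2, 0R2]
8. not (not p implies r), 2   [implies-rule on 7 (branches; this branch)]
9. not p, 2   [neg-implies-rule on 8]
10. not r, 2   [neg-implies-rule on 8]
11. not Dia ((not p implies r) implies not r), 3   [neg-Box-rule on 5: fresh world 3, 0R3]
12. not ((not p implies r) implies not r), 0   [neg-Dia-rule on 11 via 3R0]
13. not p implies r, 0   [neg-implies-rule on 12]
14. r, 0   [neg-implies-rule on 12]
15. not ((not p implies r) implies not r), 1   [neg-Dia-rule on 11 via 3R1]
16. not p implies r, 1   [neg-implies-rule on 15]
17. r, 1   [neg-implies-rule on 15]
18. not ((not p implies r) implies not r), 2   [neg-Dia-rule on 11 via 3R2]
19. not p implies r, 2   [neg-implies-rule on 18]
20. r, 2   [neg-implies-rule on 18]
Accessibility: 0R0, 0R1, 0R2, 0R3, 1R0, 1R1, 1R2, 1R3, 2R0, 2R1, 2R2, 2R3, 3R0, 3R1, 3R2, 3R3
Branch closes: r and not r both at 2.
Every branch closes (one shown): unsatisfiable in S5.
S4-tableau for the formula:
1. not (Dia ((not p implies r) implies not r) implies Box Dia ((not p implies r) implies not r)) and not Box not q, 0
2. not (Dia ((not p implies r) implies not r) implies Box Dia ((not p implies r) implies not r)), 0   [and-rule on 1]
3. not Box not q, 0   [and-rule on 1]
4. Dia ((not p implies r) implies not r), 0   [neg-implies-rule on 2]
5. not Box Dia ((not p implies r) implies not r), 0   [neg-implies-rule on 2]
6. q, 1   [neg-Box-rule on 3: fresh world 1, 0R1]
7. (not p implies r) implies not r, 2   [Dia-rule on 4: fresh world 2, 0R2]
8. not r, 2   [implies-rule on 7 (branches; this branch)]
9. not Dia ((not p implies r) implies not r), 3   [neg-Box-rule on 5: fresh world 3, 0R3]
10. not ((not p implies r) implies not r), 3   [neg-Dia-rule on 9 via 3R3]
11. not p implies r, 3   [neg-implies-rule on 10]
12. r, 3   [neg-implies-rule on 10]
Accessibility: 0R0, 0R1, 0R2, 0R3, 1R1, 2R2, 3R3
Complete open branch: satisfiable in S4, hence also in K, T (this S4-model is also a K-model and a T-model).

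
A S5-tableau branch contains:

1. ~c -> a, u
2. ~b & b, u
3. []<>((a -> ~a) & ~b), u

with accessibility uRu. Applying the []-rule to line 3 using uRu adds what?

<>((a -> ~a) & ~b), u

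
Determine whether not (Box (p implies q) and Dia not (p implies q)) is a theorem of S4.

Tableau for the negation Box (p implies q) and Dia not (p implies q):
1. Box (p implies q) and Dia not (p implies q), 0
2. Box (p implies q), 0
3. Dia not (p implies q), 0
4. p implies q, 0
5. q, 0
6. not (p implies q), 1
7. p, 1
8. not q, 1
9. p implies q, 1
10. q, 1
Accessibility: 0R0, 0R1, 1R1
Branch closes: q and not q both at 1.
Every branch of the negation's tableau closes; the branch above is one of them.

Valid in S4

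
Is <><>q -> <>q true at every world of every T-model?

Tableau for the negation ~(<><>q -> <>q):
1. ~(<><>q -> <>q), u
2. <><>q, u
3. ~<>q, u
4. ~q, u
5. <>q, v
6. ~q, v
7. q, w
Accessibility: uRu, uRv, vRv, vRw, wRw
The negation has an open branch (countermodel exists).

Not valid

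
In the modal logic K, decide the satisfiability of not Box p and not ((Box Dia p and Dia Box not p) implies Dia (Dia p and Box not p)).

1. not Box p and not ((Box Dia p and Dia Box not p) implies Dia (Dia p and Box not p)), 0
2. not Box p, 0
3. not ((Box Dia p and Dia Box not p) implies Dia (Dia p and Box not p)), 0
4. Box Dia p and Dia Box not p, 0
5. not Dia (Dia p and Box not p), 0
6. Box Dia p, 0
7. Dia Box not p, 0
8. not p, 1
9. not (Dia p and Box not p), 1
10. Dia p, 1
11. not Box not p, 1
12. Box not p, 2
13. not (Dia p and Box not p), 2
14. Dia p, 2
15. not Box not p, 2
16. p, 3
17. p, 4
18. p, 5
19. not p, 5
Accessibility: 0R1, 0R2, 1R3, 1R4, 2R5
Branch closes: p and not p both at 5.
(One branch shown.) All branches close.

Unsatisfiable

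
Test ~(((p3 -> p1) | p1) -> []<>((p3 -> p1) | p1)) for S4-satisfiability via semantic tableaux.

1. ~(((p3 -> p1) | p1) -> []<>((p3 -> p1) | p1)), 0
2. (p3 -> p1) | p1, 0
3. ~[]<>((p3 -> p1) | p1), 0
4. p1, 0
5. ~<>((p3 -> p1) | p1), 1
6. ~((p3 -> p1) | p1), 1
7. ~(p3 -> p1), 1
8. ~p1, 1
9. p3, 1
Accessibility: 0R0, 0R1, 1R1

Satisfiable (open branch found)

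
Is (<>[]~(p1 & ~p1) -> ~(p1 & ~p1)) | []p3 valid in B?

Tableau for the negation ~((<>[]~(p1 & ~p1) -> ~(p1 & ~p1)) | []p3):
1. ~((<>[]~(p1 & ~p1) -> ~(p1 & ~p1)) | []p3), u
2. ~(<>[]~(p1 & ~p1) -> ~(p1 & ~p1)), u
3. ~[]p3, u
4. <>[]~(p1 & ~p1), u
5. p1 & ~p1, u
6. p1, u
7. ~p1, u
Accessibility: uRu
Branch closes: p1 and ~p1 both at u.
Every branch of the negation's tableau closes; the branch above is one of them.

Valid in B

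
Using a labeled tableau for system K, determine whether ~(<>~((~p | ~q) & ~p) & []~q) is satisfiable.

1. ~(<>~((~p | ~q) & ~p) & []~q), u
2. ~[]~q, u
3. q, v
Accessibility: uRv

Satisfiable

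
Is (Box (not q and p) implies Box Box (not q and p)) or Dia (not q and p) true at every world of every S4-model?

Tableau for the negation not ((Box (not q and p) implies Box Box (not q and p)) or Dia (not q and p)):
1. not ((Box (not q and p) implies Box Box (not q and p)) or Dia (not q and p)), 0
2. not (Box (not q and p) implies Box Box (not q and p)), 0
3. not Dia (not q and p), 0
4. Box (not q and p), 0
5. not Box Box (not q and p), 0
6. not (not q and p), 0
7. not q and p, 0
8. not q, 0
9. p, 0
10. not p, 0
Accessibility: 0R0
Branch closes: p and not p both at 0.
All branches of the negation close; one closing branch shown above.

Valid in S4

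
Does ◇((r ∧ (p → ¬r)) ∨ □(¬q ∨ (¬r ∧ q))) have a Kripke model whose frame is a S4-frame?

1. ◇((r ∧ (p → ¬r)) ∨ □(¬q ∨ (¬r ∧ q))), w0
2. (r ∧ (p → ¬r)) ∨ □(¬q ∨ (¬r ∧ q)), w1   [◇-rule on 1: fresh world w1, w0Rw1]
3. □(¬q ∨ (¬r ∧ q)), w1   [∨-rule on 2 (branches; this branch)]
4. ¬q ∨ (¬r ∧ q), w1   [□-rule on 3 via w1Rw1]
5. ¬r ∧ q, w1   [∨-rule on 4 (branches; this branch)]
6. ¬r, w1   [∧-rule on 5]
7. q, w1   [∧-rule on 5]
Accessibility: w0Rw0, w0Rw1, w1Rw1

Yes, satisfiable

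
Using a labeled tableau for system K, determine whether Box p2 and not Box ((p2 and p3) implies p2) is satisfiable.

1. Box p2 and not Box ((p2 and p3) implies p2), 0
2. Box p2, 0
3. not Box ((p2 and p3) implies p2), 0
4. not ((p2 and p3) implies p2), 1
5. p2 and p3, 1
6. not p2, 1
7. p2, 1
8. p3, 1
Accessibility: 0R1
Branch closes: p2 and not p2 both at 1.
All branches of the tableau close; one closing branch shown above.

No, unsatisfiable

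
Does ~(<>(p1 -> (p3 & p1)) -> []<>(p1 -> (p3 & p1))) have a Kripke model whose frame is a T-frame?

1. ~(<>(p1 -> (p3 & p1)) -> []<>(p1 -> (p3 & p1))), w0
2. <>(p1 -> (p3 & p1)), w0   [~->-rule on 1]
3. ~[]<>(p1 -> (p3 & p1)), w0   [~->-rule on 1]
4. p1 -> (p3 & p1), w1   [<>-rule on 2: fresh world w1, w0Rw1]
5. p3 & p1, w1   [->-rule on 4 (branches; this branch)]
6. p3, w1   [&-rule on 5]
7. p1, w1   [&-rule on 5]
8. ~<>(p1 -> (p3 & p1)), w2   [~[]-rule on 3: fresh world w2, w0Rw2]
9. ~(p1 -> (p3 & p1)), w2   [~<>-rule on 8 via w2Rw2]
10. p1, w2   [~->-rule on 9]
11. ~(p3 & p1), w2   [~->-rule on 9]
12. ~p3, w2   [~&-rule on 11 (branches; this branch)]
Accessibility: w0Rw0, w0Rw1, w0Rw2, w1Rw1, w2Rw2

Yes, satisfiable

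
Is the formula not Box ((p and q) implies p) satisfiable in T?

1. not Box ((p and q) implies p), 0
2. not ((p and q) implies p), 1   [neg-Box-rule on 1: fresh world 1, 0R1]
3. p and q, 1   [neg-implies-rule on 2]
4. not p, 1   [neg-implies-rule on 2]
5. p, 1   [and-rule on 3]
6. q, 1   [and-rule on 3]
Accessibility: 0R0, 0R1, 1R1
Branch closes: p and not p both at 1.
Every branch closes; the branch above is one of them.

Unsatisfiable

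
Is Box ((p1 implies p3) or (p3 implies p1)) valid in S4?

Yes, valid

Tableau for the negation not Box ((p1 implies p3) or (p3 implies p1)):
1. not Box ((p1 implies p3) or (p3 implies p1)), 0
2. not ((p1 implies p3) or (p3 implies p1)), 1   [neg-Box-rule on 1: fresh world 1, 0R1]
3. not (p1 implies p3), 1   [neg-or-rule on 2]
4. not (p3 implies p1), 1   [neg-or-rule on 2]
5. p1, 1   [neg-implies-rule on 3]
6. not p3, 1   [neg-implies-rule on 3]
7. p3, 1   [neg-implies-rule on 4]
8. not p1, 1   [neg-implies-rule on 4]
Accessibility: 0R0, 0R1, 1R1
Branch closes: p3 and not p3 both at 1.
Every branch of the negation's tableau closes; the branch above is one of them.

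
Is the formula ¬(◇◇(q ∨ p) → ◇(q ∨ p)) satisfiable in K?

1. ¬(◇◇(q ∨ p) → ◇(q ∨ p)), 0
2. ◇◇(q ∨ p), 0
3. ¬◇(q ∨ p), 0
4. ◇(q ∨ p), 1
5. ¬(q ∨ p), 1
6. ¬q, 1
7. ¬p, 1
8. q ∨ p, 2
9. p, 2
Accessibility: 0R1, 1R2

Yes, satisfiable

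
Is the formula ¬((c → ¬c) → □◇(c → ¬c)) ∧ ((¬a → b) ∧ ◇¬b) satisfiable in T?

1. ¬((c → ¬c) → □◇(c → ¬c)) ∧ ((¬a → b) ∧ ◇¬b), 0
2. ¬((c → ¬c) → □◇(c → ¬c)), 0   [∧-rule on 1]
3. (¬a → b) ∧ ◇¬b, 0   [∧-rule on 1]
4. c → ¬c, 0   [¬→-rule on 2]
5. ¬□◇(c → ¬c), 0   [¬→-rule on 2]
6. ¬a → b, 0   [∧-rule on 3]
7. ◇¬b, 0   [∧-rule on 3]
8. ¬c, 0   [→-rule on 4 (branches; this branch)]
9. b, 0   [→-rule on 6 (branches; this branch)]
10. ¬◇(c → ¬c), 1   [¬□-rule on 5: fresh world 1, 0R1]
11. ¬(c → ¬c), 1   [¬◇-rule on 10 via 1R1]
12. c, 1   [¬→-rule on 11]
13. ¬b, 2   [◇-rule on 7: fresh world 2, 0R2]
Accessibility: 0R0, 0R1, 0R2, 1R1, 2R2

Satisfiable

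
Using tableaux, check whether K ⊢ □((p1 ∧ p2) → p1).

Tableau for the negation ¬□((p1 ∧ p2) → p1):
1. ¬□((p1 ∧ p2) → p1), u
2. ¬((p1 ∧ p2) → p1), v
3. p1 ∧ p2, v
4. ¬p1, v
5. p1, v
6. p2, v
Accessibility: uRv
Branch closes: p1 and ¬p1 both at v.
Every branch of the negation's tableau closes; the branch above is one of them.

Valid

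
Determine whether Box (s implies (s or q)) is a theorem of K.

Tableau for the negation not Box (s implies (s or q)):
1. not Box (s implies (s or q)), w0
2. not (s implies (s or q)), w1   [neg-Box-rule on 1: fresh world w1, w0Rw1]
3. s, w1   [neg-implies-rule on 2]
4. not (s or q), w1   [neg-implies-rule on 2]
5. not s, w1   [neg-or-rule on 4]
6. not q, w1   [neg-or-rule on 4]
Accessibility: w0Rw1
Branch closes: s and not s both at w1.
Every branch of the negation's tableau closes; the branch above is one of them.

Valid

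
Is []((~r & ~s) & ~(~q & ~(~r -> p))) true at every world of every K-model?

Tableau for the negation ~[]((~r & ~s) & ~(~q & ~(~r -> p))):
1. ~[]((~r & ~s) & ~(~q & ~(~r -> p))), w0
2. ~((~r & ~s) & ~(~q & ~(~r -> p))), w1   [~[]-rule on 1: fresh world w1, w0Rw1]
3. ~q & ~(~r -> p), w1   [~&-rule on 2 (branches; this branch)]
4. ~q, w1   [&-rule on 3]
5. ~(~r -> p), w1   [&-rule on 3]
6. ~r, w1   [~->-rule on 5]
7. ~p, w1   [~->-rule on 5]
Accessibility: w0Rw1
The negation has an open branch (countermodel exists).

Not valid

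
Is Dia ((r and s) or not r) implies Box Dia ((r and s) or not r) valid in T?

Tableau for the negation not (Dia ((r and s) or not r) implies Box Dia ((r and s) or not r)):
1. not (Dia ((r and s) or not r) implies Box Dia ((r and s) or not r)), u
2. Dia ((r and s) or not r), u   [neg-implies-rule on 1]
3. not Box Dia ((r and s) or not r), u   [neg-implies-rule on 1]
4. (r and s) or not r, v   [Dia-rule on 2: fresh world v, uRv]
5. not r, v   [or-rule on 4 (branches; this branch)]
6. not Dia ((r and s) or not r), w   [neg-Box-rule on 3: fresh world w, uRw]
7. not ((r and s) or not r), w   [neg-Dia-rule on 6 via wRw]
8. not (r and s), w   [neg-or-rule on 7]
9. r, w   [neg-or-rule on 7]
10. not s, w   [neg-and-rule on 8 (branches; this branch)]
Accessibility: uRu, uRv, uRw, vRv, wRw
The negation has an open branch (countermodel exists).

No, not valid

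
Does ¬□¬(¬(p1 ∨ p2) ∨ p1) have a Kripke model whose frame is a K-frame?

1. ¬□¬(¬(p1 ∨ p2) ∨ p1), w0
2. ¬(p1 ∨ p2) ∨ p1, w1
3. p1, w1
Accessibility: w0Rw1

Satisfiable (open branch found)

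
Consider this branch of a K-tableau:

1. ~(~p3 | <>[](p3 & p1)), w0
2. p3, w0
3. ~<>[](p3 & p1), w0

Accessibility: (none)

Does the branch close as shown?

No, open

No world carries both an atom and its negation.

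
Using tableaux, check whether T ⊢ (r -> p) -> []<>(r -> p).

Tableau for the negation ~((r -> p) -> []<>(r -> p)):
1. ~((r -> p) -> []<>(r -> p)), 0
2. r -> p, 0
3. ~[]<>(r -> p), 0
4. p, 0
5. ~<>(r -> p), 1
6. ~(r -> p), 1
7. r, 1
8. ~p, 1
Accessibility: 0R0, 0R1, 1R1
The negation has an open branch (countermodel exists).

Invalid (countermodel exists)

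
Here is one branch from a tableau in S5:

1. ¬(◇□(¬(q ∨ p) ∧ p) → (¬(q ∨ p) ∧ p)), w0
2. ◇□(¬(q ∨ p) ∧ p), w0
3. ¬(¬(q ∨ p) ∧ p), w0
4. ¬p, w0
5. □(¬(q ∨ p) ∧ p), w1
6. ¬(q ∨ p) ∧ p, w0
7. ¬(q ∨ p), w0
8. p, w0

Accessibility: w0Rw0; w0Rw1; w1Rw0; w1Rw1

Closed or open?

Closed

Both p and ¬p appear at w0.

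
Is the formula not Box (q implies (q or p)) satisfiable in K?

1. not Box (q implies (q or p)), u
2. not (q implies (q or p)), v
3. q, v
4. not (q or p), v
5. not q, v
6. not p, v
Accessibility: uRv
Branch closes: q and not q both at v.
(One branch shown.) All branches close.

No, unsatisfiable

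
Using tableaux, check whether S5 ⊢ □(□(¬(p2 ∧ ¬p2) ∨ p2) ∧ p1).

Tableau for the negation ¬□(□(¬(p2 ∧ ¬p2) ∨ p2) ∧ p1):
1. ¬□(□(¬(p2 ∧ ¬p2) ∨ p2) ∧ p1), 0
2. ¬(□(¬(p2 ∧ ¬p2) ∨ p2) ∧ p1), 1   [¬□-rule on 1: fresh world 1, 0R1]
3. ¬p1, 1   [¬∧-rule on 2 (branches; this branch)]
Accessibility: 0R0, 0R1, 1R0, 1R1
The negation has an open branch (countermodel exists).

No, not valid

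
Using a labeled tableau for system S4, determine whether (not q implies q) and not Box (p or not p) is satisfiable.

1. (not q implies q) and not Box (p or not p), 0
2. not q implies q, 0   [and-rule on 1]
3. not Box (p or not p), 0   [and-rule on 1]
4. q, 0   [implies-rule on 2 (branches; this branch)]
5. not (p or not p), 1   [neg-Box-rule on 3: fresh world 1, 0R1]
6. not p, 1   [neg-or-rule on 5]
7. p, 1   [neg-or-rule on 5]
Accessibility: 0R0, 0R1, 1R1
Branch closes: p and not p both at 1.
All branches of the tableau close; one closing branch shown above.

Unsatisfiable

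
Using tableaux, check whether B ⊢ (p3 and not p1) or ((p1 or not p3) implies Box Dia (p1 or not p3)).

Tableau for the negation not ((p3 and not p1) or ((p1 or not p3) implies Box Dia (p1 or not p3))):
1. not ((p3 and not p1) or ((p1 or not p3) implies Box Dia (p1 or not p3))), w0
2. not (p3 and not p1), w0
3. not ((p1 or not p3) implies Box Dia (p1 or not p3)), w0
4. p1 or not p3, w0
5. not Box Dia (p1 or not p3), w0
6. p1, w0
7. not p3, w0
8. not Dia (p1 or not p3), w1
9. not (p1 or not p3), w0
10. not p1, w0
11. p3, w0
Accessibility: w0Rw0, w0Rw1, w1Rw0, w1Rw1
Branch closes: p1 and not p1 both at w0.
All branches of the negation close; one closing branch shown above.

Yes, valid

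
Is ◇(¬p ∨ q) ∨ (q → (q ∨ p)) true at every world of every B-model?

Yes, valid

Tableau for the negation ¬(◇(¬p ∨ q) ∨ (q → (q ∨ p))):
1. ¬(◇(¬p ∨ q) ∨ (q → (q ∨ p))), 0
2. ¬◇(¬p ∨ q), 0
3. ¬(q → (q ∨ p)), 0
4. q, 0
5. ¬(q ∨ p), 0
6. ¬q, 0
7. ¬p, 0
Accessibility: 0R0
Branch closes: q and ¬q both at 0.
Every branch of the negation's tableau closes; the branch above is one of them.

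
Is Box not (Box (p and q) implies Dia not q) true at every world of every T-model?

Tableau for the negation not Box not (Box (p and q) implies Dia not q):
1. not Box not (Box (p and q) implies Dia not q), u
2. Box (p and q) implies Dia not q, v   [neg-Box-rule on 1: fresh world v, uRv]
3. Dia not q, v   [implies-rule on 2 (branches; this branch)]
4. not q, w   [Dia-rule on 3: fresh world w, vRw]
Accessibility: uRu, uRv, vRv, vRw, wRw
The negation has an open branch (countermodel exists).

No, not valid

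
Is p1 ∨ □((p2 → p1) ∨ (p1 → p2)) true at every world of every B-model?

Tableau for the negation ¬(p1 ∨ □((p2 → p1) ∨ (p1 → p2))):
1. ¬(p1 ∨ □((p2 → p1) ∨ (p1 → p2))), u
2. ¬p1, u
3. ¬□((p2 → p1) ∨ (p1 → p2)), u
4. ¬((p2 → p1) ∨ (p1 → p2)), v
5. ¬(p2 → p1), v
6. ¬(p1 → p2), v
7. p2, v
8. ¬p1, v
9. p1, v
10. ¬p2, v
Accessibility: uRu, uRv, vRu, vRv
Branch closes: p1 and ¬p1 both at v.
Every branch of the negation's tableau closes; the branch above is one of them.

Valid in B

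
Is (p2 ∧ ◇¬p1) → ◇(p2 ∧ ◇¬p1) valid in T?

Tableau for the negation ¬((p2 ∧ ◇¬p1) → ◇(p2 ∧ ◇¬p1)):
1. ¬((p2 ∧ ◇¬p1) → ◇(p2 ∧ ◇¬p1)), w0
2. p2 ∧ ◇¬p1, w0
3. ¬◇(p2 ∧ ◇¬p1), w0
4. p2, w0
5. ◇¬p1, w0
6. ¬(p2 ∧ ◇¬p1), w0
7. ¬◇¬p1, w0
8. p1, w0
9. ¬p1, w1
10. ¬(p2 ∧ ◇¬p1), w1
11. p1, w1
Accessibility: w0Rw0, w0Rw1, w1Rw1
Branch closes: p1 and ¬p1 both at w1.
All branches of the negation close; one closing branch shown above.

Yes, valid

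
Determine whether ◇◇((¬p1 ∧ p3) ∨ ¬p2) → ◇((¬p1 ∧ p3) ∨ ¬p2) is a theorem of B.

Tableau for the negation ¬(◇◇((¬p1 ∧ p3) ∨ ¬p2) → ◇((¬p1 ∧ p3) ∨ ¬p2)):
1. ¬(◇◇((¬p1 ∧ p3) ∨ ¬p2) → ◇((¬p1 ∧ p3) ∨ ¬p2)), u
2. ◇◇((¬p1 ∧ p3) ∨ ¬p2), u   [¬→-rule on 1]
3. ¬◇((¬p1 ∧ p3) ∨ ¬p2), u   [¬→-rule on 1]
4. ¬((¬p1 ∧ p3) ∨ ¬p2), u   [¬◇-rule on 3 via uRu]
5. ¬(¬p1 ∧ p3), u   [¬∨-rule on 4]
6. p2, u   [¬∨-rule on 4]
7. ¬p3, u   [¬∧-rule on 5 (branches; this branch)]
8. ◇((¬p1 ∧ p3) ∨ ¬p2), v   [◇-rule on 2: fresh world v, uRv]
9. ¬((¬p1 ∧ p3) ∨ ¬p2), v   [¬◇-rule on 3 via uRv]
10. ¬(¬p1 ∧ p3), v   [¬∨-rule on 9]
11. p2, v   [¬∨-rule on 9]
12. ¬p3, v   [¬∧-rule on 10 (branches; this branch)]
13. (¬p1 ∧ p3) ∨ ¬p2, w   [◇-rule on 8: fresh world w, vRw]
14. ¬p2, w   [∨-rule on 13 (branches; this branch)]
Accessibility: uRu, uRv, vRu, vRv, vRw, wRv, wRw
The negation has an open branch (countermodel exists).

No, not valid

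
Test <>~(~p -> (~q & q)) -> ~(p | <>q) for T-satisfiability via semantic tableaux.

1. <>~(~p -> (~q & q)) -> ~(p | <>q), 0
2. ~(p | <>q), 0
3. ~p, 0
4. ~<>q, 0
5. ~q, 0
Accessibility: 0R0

Satisfiable (open branch found)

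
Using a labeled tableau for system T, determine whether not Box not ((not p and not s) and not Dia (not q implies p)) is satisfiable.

Satisfiable (open branch found)

1. not Box not ((not p and not s) and not Dia (not q implies p)), u
2. (not p and not s) and not Dia (not q implies p), v
3. not p and not s, v
4. not Dia (not q implies p), v
5. not p, v
6. not s, v
7. not (not q implies p), v
8. not q, v
Accessibility: uRu, uRv, vRv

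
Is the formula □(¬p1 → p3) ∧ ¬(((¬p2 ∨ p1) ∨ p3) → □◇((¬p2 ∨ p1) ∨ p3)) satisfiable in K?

1. □(¬p1 → p3) ∧ ¬(((¬p2 ∨ p1) ∨ p3) → □◇((¬p2 ∨ p1) ∨ p3)), 0
2. □(¬p1 → p3), 0
3. ¬(((¬p2 ∨ p1) ∨ p3) → □◇((¬p2 ∨ p1) ∨ p3)), 0
4. (¬p2 ∨ p1) ∨ p3, 0
5. ¬□◇((¬p2 ∨ p1) ∨ p3), 0
6. p3, 0
7. ¬◇((¬p2 ∨ p1) ∨ p3), 1
8. ¬p1 → p3, 1
9. p3, 1
Accessibility: 0R1

Yes, satisfiable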